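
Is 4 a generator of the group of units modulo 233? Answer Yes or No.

φ(233) = 233 − 1 = 232 = 2^3 · 29.
An element g generates (Z/233Z)^× iff g^(232/q) ≢ 1 (mod 233) for each prime q ∈ {2, 29}.
4^116 ≡ 1 (mod 233)  [q = 2: ≡ 1 ✗]
4^8 ≡ 63 (mod 233)  [q = 29: ≢ 1 ✓]
4^116 ≡ 1 shows ord(4) | 116, strictly less than φ(233); not a primitive root.

No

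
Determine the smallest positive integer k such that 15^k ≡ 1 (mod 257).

32

By Lagrange's theorem, ord_257(15) divides φ(257) = 257 − 1 = 256 = 2^8.
Divisors of 256: 1, 2, 4, 8, 16, 32, 64, 128, 256.
Check 15^d mod 257 for each divisor in increasing order:
15^1 ≡ 15
15^2 ≡ 225
15^4 ≡ 253
15^8 ≡ 16
15^16 ≡ 256
15^32 ≡ 1
The smallest such exponent is 32, so the order of 15 is 32.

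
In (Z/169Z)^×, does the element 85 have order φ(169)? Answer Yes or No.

Yes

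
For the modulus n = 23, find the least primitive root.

φ(23) = 23 − 1 = 22 = 2 · 11.
Test candidates g = 2, 3, … against the prime factors q ∈ {2, 11} of φ(23): g is a generator iff g^(22/q) ≢ 1 for every such q.
g = 2: 2^11 ≡ 1 — hits 1, so not a primitive root.
g = 3: 3^11 ≡ 1 — hits 1, so not a primitive root.
g = 4: 4^11 ≡ 1 — hits 1, so not a primitive root.
g = 5: 5^11 ≡ 22; 5^2 ≡ 2 — none is 1, so 5 is a primitive root.
Hence the least primitive root of 23 is 5.

5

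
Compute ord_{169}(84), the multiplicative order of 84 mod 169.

156

ord(84) | φ(169) = φ(13^2) = 13·(13−1) = 156 = 2^2 · 3 · 13.
Divisors of 156: 1, 2, 3, 4, 6, 12, 13, 26, 39, 52, 78, 156.
Test each divisor d:
84^1 ≡ 84 (mod 169)
84^2 ≡ 127 (mod 169)
84^3 ≡ 21 (mod 169)
84^4 ≡ 74 (mod 169)
84^6 ≡ 103 (mod 169)
84^12 ≡ 131 (mod 169)
84^13 ≡ 19 (mod 169)
84^26 ≡ 23 (mod 169)
84^39 ≡ 99 (mod 169)
84^52 ≡ 22 (mod 169)
84^78 ≡ 168 (mod 169)
84^156 ≡ 1 (mod 169) ✓
Hence ord(84) = 156.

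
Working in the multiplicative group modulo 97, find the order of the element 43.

24

By Lagrange's theorem, ord_97(43) divides φ(97) = 97 − 1 = 96 = 2^5 · 3.
Divisors of 96: 1, 2, 3, 4, 6, 8, 12, 16, 24, 32, 48, 96.
Check 43^d mod 97 for each divisor in increasing order:
43^1 ≡ 43
43^2 ≡ 6
43^3 ≡ 64
43^4 ≡ 36
43^6 ≡ 22
43^8 ≡ 35
43^12 ≡ 96
43^16 ≡ 61
43^24 ≡ 1
Therefore the multiplicative order of 43 modulo 97 is 24.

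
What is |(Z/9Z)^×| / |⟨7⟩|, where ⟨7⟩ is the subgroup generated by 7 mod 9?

Since 7 ∈ (Z/9Z)^×, its order divides φ(9) = φ(3^2) = 3·(3−1) = 6 = 2 · 3.
Divisors of 6: 1, 2, 3, 6.
Test each divisor d:
7^1 ≡ 7
7^2 ≡ 4
7^3 ≡ 1
The order of 7 is 3, so the subgroup it generates has 3 elements.
Index = |(Z/9Z)^×| / |⟨7⟩| = 6 / 3 = 2.

2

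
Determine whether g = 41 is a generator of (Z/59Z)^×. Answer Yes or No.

No

φ(59) = 59 − 1 = 58 = 2 · 29.
It suffices to check that the order of 41 is not a proper divisor of 58: compute 41^(58/q) for q ∈ {2, 29}.
41^29 ≡ 1 (mod 59)  [q = 2: ≡ 1 ✗]
41^2 ≡ 29 (mod 59)  [q = 29: ≢ 1 ✓]
The check at q = 2 fails, so 41 generates a proper subgroup.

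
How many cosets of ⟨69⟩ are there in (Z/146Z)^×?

ord(69) | φ(146) = φ(2)·φ(73) = 1·72 = 72 = 2^3 · 3^2.
Divisors of 72: 1, 2, 3, 4, 6, 8, 9, 12, 18, 24, 36, 72.
Check 69^d mod 146 for each divisor in increasing order:
69^1 ≡ 69 (mod 146)
69^2 ≡ 89 (mod 146)
69^3 ≡ 9 (mod 146)
69^4 ≡ 37 (mod 146)
69^6 ≡ 81 (mod 146)
69^8 ≡ 55 (mod 146)
69^9 ≡ 145 (mod 146)
69^12 ≡ 137 (mod 146)
69^18 ≡ 1 (mod 146) ✓
Thus |⟨69⟩| = ord(69) = 18.
The index is φ(146) / ord(69) = 72 / 18 = 4.

4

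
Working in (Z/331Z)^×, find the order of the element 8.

10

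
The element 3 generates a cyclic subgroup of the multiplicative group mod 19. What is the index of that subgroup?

The order of 3 must divide φ(19) = 19 − 1 = 18 = 2 · 3^2.
Divisors of 18: 1, 2, 3, 6, 9, 18.
Evaluate successive powers at the divisors of 18:
3^1 ≡ 3 (mod 19)
3^2 ≡ 9 (mod 19)
3^3 ≡ 8 (mod 19)
3^6 ≡ 7 (mod 19)
3^9 ≡ 18 (mod 19)
3^18 ≡ 1 (mod 19) ✓
Thus |⟨3⟩| = ord(3) = 18.
The index is φ(19) / ord(3) = 18 / 18 = 1.

1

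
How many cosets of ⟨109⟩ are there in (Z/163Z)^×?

1

ord(109) | φ(163) = 163 − 1 = 162 = 2 · 3^4.
Divisors of 162: 1, 2, 3, 6, 9, 18, 27, 54, 81, 162.
Test each divisor d:
109^1 ≡ 109 (mod 163)
109^2 ≡ 145 (mod 163)
109^3 ≡ 157 (mod 163)
109^6 ≡ 36 (mod 163)
109^9 ≡ 110 (mod 163)
109^18 ≡ 38 (mod 163)
109^27 ≡ 105 (mod 163)
109^54 ≡ 104 (mod 163)
109^81 ≡ 162 (mod 163)
109^162 ≡ 1 (mod 163) ✓
So ord_163(109) = 162, hence |⟨109⟩| = 162.
The index is φ(163) / ord(109) = 162 / 162 = 1.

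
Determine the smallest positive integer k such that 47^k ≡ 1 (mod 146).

72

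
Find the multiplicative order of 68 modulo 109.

Since 68 ∈ (Z/109Z)^×, its order divides φ(109) = 109 − 1 = 108 = 2^2 · 3^3.
Divisors of 108: 1, 2, 3, 4, 6, 9, 12, 18, 27, 36, 54, 108.
Compute 68^d (mod 109) for the divisors d until we hit 1:
68^1 ≡ 68
68^2 ≡ 46
68^3 ≡ 76
68^4 ≡ 45
68^6 ≡ 108
68^9 ≡ 33
68^12 ≡ 1
The smallest such exponent is 12, so the order of 68 is 12.

12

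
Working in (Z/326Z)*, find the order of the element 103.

162

Since 103 ∈ (Z/326Z)^×, its order divides φ(326) = φ(2)·φ(163) = 1·162 = 162 = 2 · 3^4.
Divisors of 162: 1, 2, 3, 6, 9, 18, 27, 54, 81, 162.
Compute 103^d (mod 326) for the divisors d until we hit 1:
103^1 ≡ 103 (mod 326)
103^2 ≡ 177 (mod 326)
103^3 ≡ 301 (mod 326)
103^6 ≡ 299 (mod 326)
103^9 ≡ 23 (mod 326)
103^18 ≡ 203 (mod 326)
103^27 ≡ 105 (mod 326)
103^54 ≡ 267 (mod 326)
103^81 ≡ 325 (mod 326)
103^162 ≡ 1 (mod 326) ✓
Therefore the multiplicative order of 103 modulo 326 is 162.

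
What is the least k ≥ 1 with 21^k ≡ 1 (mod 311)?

The order of 21 must divide φ(311) = 311 − 1 = 310 = 2 · 5 · 31.
Divisors of 310: 1, 2, 5, 10, 31, 62, 155, 310.
Check 21^d mod 311 for each divisor in increasing order:
21^1 ≡ 21 (mod 311)
21^2 ≡ 130 (mod 311)
21^5 ≡ 49 (mod 311)
21^10 ≡ 224 (mod 311)
21^31 ≡ 52 (mod 311)
21^62 ≡ 216 (mod 311)
21^155 ≡ 1 (mod 311) ✓
Hence ord(21) = 155.

155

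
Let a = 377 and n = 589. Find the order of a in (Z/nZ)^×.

9

The order of 377 must divide φ(589) = φ(19·31) = (19−1)·(31−1) = 18·30 = 540 = 2^2 · 3^3 · 5.
Divisors of 540: 1, 2, 3, 4, 5, 6, 9, 10, 12, 15, 18, 20, 27, 30, 36, 45, 54, 60, 90, 108, 135, 180, 270, 540.
Compute 377^d (mod 589) for the divisors d until we hit 1:
377^1 ≡ 377
377^2 ≡ 180
377^3 ≡ 125
377^4 ≡ 5
377^5 ≡ 118
377^6 ≡ 311
377^9 ≡ 1
The smallest such exponent is 9, so the order of 377 is 9.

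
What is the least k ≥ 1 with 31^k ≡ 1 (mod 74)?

4

The order of 31 must divide φ(74) = φ(2)·φ(37) = 1·36 = 36 = 2^2 · 3^2.
Divisors of 36: 1, 2, 3, 4, 6, 9, 12, 18, 36.
Check 31^d mod 74 for each divisor in increasing order:
31^1 ≡ 31 (mod 74)
31^2 ≡ 73 (mod 74)
31^3 ≡ 43 (mod 74)
31^4 ≡ 1 (mod 74) ✓
Hence ord(31) = 4.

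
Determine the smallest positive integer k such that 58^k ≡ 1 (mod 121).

55

ord(58) | φ(121) = φ(11^2) = 11·(11−1) = 110 = 2 · 5 · 11.
Divisors of 110: 1, 2, 5, 10, 11, 22, 55, 110.
Evaluate successive powers at the divisors of 110:
58^1 ≡ 58
58^2 ≡ 97
58^5 ≡ 12
58^10 ≡ 23
58^11 ≡ 3
58^22 ≡ 9
58^55 ≡ 1
Therefore the multiplicative order of 58 modulo 121 is 55.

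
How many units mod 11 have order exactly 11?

0

φ(11) = 11 − 1 = 10 = 2 · 5.
Since (Z/11Z)^× is cyclic of order 10, the number of elements of order d is φ(d) when d | 10 and 0 otherwise.
11 does not divide 10, so no element of (Z/11Z)^× has order 11.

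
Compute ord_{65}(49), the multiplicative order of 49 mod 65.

The order of 49 must divide φ(65) = φ(5·13) = (5−1)·(13−1) = 4·12 = 48 = 2^4 · 3.
Divisors of 48: 1, 2, 3, 4, 6, 8, 12, 16, 24, 48.
Evaluate successive powers at the divisors of 48:
49^1 ≡ 49 (mod 65)
49^2 ≡ 61 (mod 65)
49^3 ≡ 64 (mod 65)
49^4 ≡ 16 (mod 65)
49^6 ≡ 1 (mod 65) ✓
Therefore the multiplicative order of 49 modulo 65 is 6.

6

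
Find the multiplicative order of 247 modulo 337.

The order of 247 must divide φ(337) = 337 − 1 = 336 = 2^4 · 3 · 7.
Divisors of 336: 1, 2, 3, 4, 6, 7, 8, 12, 14, 16, 21, 24, 28, 42, 48, 56, 84, 112, 168, 336.
Evaluate successive powers at the divisors of 336:
247^1 ≡ 247 (mod 337)
247^2 ≡ 12 (mod 337)
247^3 ≡ 268 (mod 337)
247^4 ≡ 144 (mod 337)
247^6 ≡ 43 (mod 337)
247^7 ≡ 174 (mod 337)
247^8 ≡ 179 (mod 337)
247^12 ≡ 164 (mod 337)
247^14 ≡ 283 (mod 337)
247^16 ≡ 26 (mod 337)
247^21 ≡ 40 (mod 337)
247^24 ≡ 273 (mod 337)
247^28 ≡ 220 (mod 337)
247^42 ≡ 252 (mod 337)
247^48 ≡ 52 (mod 337)
247^56 ≡ 209 (mod 337)
247^84 ≡ 148 (mod 337)
247^112 ≡ 208 (mod 337)
247^168 ≡ 336 (mod 337)
247^336 ≡ 1 (mod 337) ✓
The smallest such exponent is 336, so the order of 247 is 336.

336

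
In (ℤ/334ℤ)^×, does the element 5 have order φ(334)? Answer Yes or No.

Yes

φ(334) = φ(2)·φ(167) = 1·166 = 166 = 2 · 83.
It suffices to check that the order of 5 is not a proper divisor of 166: compute 5^(166/q) for q ∈ {2, 83}.
5^83 ≡ 333 (mod 334)  [q = 2: ≢ 1 ✓]
5^2 ≡ 25 (mod 334)  [q = 83: ≢ 1 ✓]
All checks pass, so 5 has order 166 and is a primitive root modulo 334.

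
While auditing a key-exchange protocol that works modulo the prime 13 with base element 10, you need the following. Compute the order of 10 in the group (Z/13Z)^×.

6

The order of 10 must divide φ(13) = 13 − 1 = 12 = 2^2 · 3.
Divisors of 12: 1, 2, 3, 4, 6, 12.
Check 10^d mod 13 for each divisor in increasing order:
10^1 ≡ 10
10^2 ≡ 9
10^3 ≡ 12
10^4 ≡ 3
10^6 ≡ 1
Hence ord(10) = 6.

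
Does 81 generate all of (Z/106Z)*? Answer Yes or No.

No

φ(106) = φ(2)·φ(53) = 1·52 = 52 = 2^2 · 13.
Test 81^(52/q) mod 106 for each prime factor q of 52:
81^26 ≡ 1 (mod 106)  [q = 2: ≡ 1 ✗]
81^4 ≡ 15 (mod 106)  [q = 13: ≢ 1 ✓]
The check at q = 2 fails, so 81 generates a proper subgroup.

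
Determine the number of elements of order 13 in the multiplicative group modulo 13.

φ(13) = 13 − 1 = 12 = 2^2 · 3.
(Z/13Z)^× is cyclic (|G| = 12); a cyclic group of order m has exactly φ(d) elements of each order d | m, and none otherwise.
Here 12 is not a multiple of 13, so there are no elements of order 13.

0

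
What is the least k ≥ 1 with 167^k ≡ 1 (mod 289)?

272

By Lagrange's theorem, ord_289(167) divides φ(289) = φ(17^2) = 17·(17−1) = 272 = 2^4 · 17.
Divisors of 272: 1, 2, 4, 8, 16, 17, 34, 68, 136, 272.
Test each divisor d:
167^1 ≡ 167
167^2 ≡ 145
167^4 ≡ 217
167^8 ≡ 271
167^16 ≡ 35
167^17 ≡ 65
167^34 ≡ 179
167^68 ≡ 251
167^136 ≡ 288
167^272 ≡ 1
Hence ord(167) = 272.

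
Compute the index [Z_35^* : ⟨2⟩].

2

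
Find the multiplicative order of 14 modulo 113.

ord(14) | φ(113) = 113 − 1 = 112 = 2^4 · 7.
Divisors of 112: 1, 2, 4, 7, 8, 14, 16, 28, 56, 112.
Compute 14^d (mod 113) for the divisors d until we hit 1:
14^1 ≡ 14 (mod 113)
14^2 ≡ 83 (mod 113)
14^4 ≡ 109 (mod 113)
14^7 ≡ 98 (mod 113)
14^8 ≡ 16 (mod 113)
14^14 ≡ 112 (mod 113)
14^16 ≡ 30 (mod 113)
14^28 ≡ 1 (mod 113) ✓
Therefore the multiplicative order of 14 modulo 113 is 28.

28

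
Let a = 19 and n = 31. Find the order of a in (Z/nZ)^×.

By Lagrange's theorem, ord_31(19) divides φ(31) = 31 − 1 = 30 = 2 · 3 · 5.
Divisors of 30: 1, 2, 3, 5, 6, 10, 15, 30.
Test each divisor d:
19^1 ≡ 19
19^2 ≡ 20
19^3 ≡ 8
19^5 ≡ 5
19^6 ≡ 2
19^10 ≡ 25
19^15 ≡ 1
The smallest such exponent is 15, so the order of 19 is 15.

15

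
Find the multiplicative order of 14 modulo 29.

The order of 14 must divide φ(29) = 29 − 1 = 28 = 2^2 · 7.
Divisors of 28: 1, 2, 4, 7, 14, 28.
Compute 14^d (mod 29) for the divisors d until we hit 1:
14^1 ≡ 14 (mod 29)
14^2 ≡ 22 (mod 29)
14^4 ≡ 20 (mod 29)
14^7 ≡ 12 (mod 29)
14^14 ≡ 28 (mod 29)
14^28 ≡ 1 (mod 29) ✓
The smallest such exponent is 28, so the order of 14 is 28.

28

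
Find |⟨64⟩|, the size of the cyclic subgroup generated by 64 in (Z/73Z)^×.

3

ord(64) | φ(73) = 73 − 1 = 72 = 2^3 · 3^2.
Divisors of 72: 1, 2, 3, 4, 6, 8, 9, 12, 18, 24, 36, 72.
Evaluate successive powers at the divisors of 72:
64^1 ≡ 64 (mod 73)
64^2 ≡ 8 (mod 73)
64^3 ≡ 1 (mod 73) ✓
Hence ord(64) = 3.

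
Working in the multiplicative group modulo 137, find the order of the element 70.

By Lagrange's theorem, ord_137(70) divides φ(137) = 137 − 1 = 136 = 2^3 · 17.
Divisors of 136: 1, 2, 4, 8, 17, 34, 68, 136.
Check 70^d mod 137 for each divisor in increasing order:
70^1 ≡ 70
70^2 ≡ 105
70^4 ≡ 65
70^8 ≡ 115
70^17 ≡ 41
70^34 ≡ 37
70^68 ≡ 136
70^136 ≡ 1
Hence ord(70) = 136.

136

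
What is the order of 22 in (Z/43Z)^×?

14

By Lagrange's theorem, ord_43(22) divides φ(43) = 43 − 1 = 42 = 2 · 3 · 7.
Divisors of 42: 1, 2, 3, 6, 7, 14, 21, 42.
Check 22^d mod 43 for each divisor in increasing order:
22^1 ≡ 22
22^2 ≡ 11
22^3 ≡ 27
22^6 ≡ 41
22^7 ≡ 42
22^14 ≡ 1
Therefore the multiplicative order of 22 modulo 43 is 14.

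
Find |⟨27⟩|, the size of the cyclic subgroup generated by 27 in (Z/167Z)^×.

83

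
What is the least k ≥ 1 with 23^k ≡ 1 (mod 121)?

ord(23) | φ(121) = φ(11^2) = 11·(11−1) = 110 = 2 · 5 · 11.
Divisors of 110: 1, 2, 5, 10, 11, 22, 55, 110.
Compute 23^d (mod 121) for the divisors d until we hit 1:
23^1 ≡ 23
23^2 ≡ 45
23^5 ≡ 111
23^10 ≡ 100
23^11 ≡ 1
The smallest such exponent is 11, so the order of 23 is 11.

11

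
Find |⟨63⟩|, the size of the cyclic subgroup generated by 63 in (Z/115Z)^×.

44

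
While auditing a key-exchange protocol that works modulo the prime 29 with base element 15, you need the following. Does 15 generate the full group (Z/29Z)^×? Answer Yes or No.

Yes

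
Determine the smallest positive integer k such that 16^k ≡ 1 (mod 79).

39

Since 16 ∈ (Z/79Z)^×, its order divides φ(79) = 79 − 1 = 78 = 2 · 3 · 13.
Divisors of 78: 1, 2, 3, 6, 13, 26, 39, 78.
Compute 16^d (mod 79) for the divisors d until we hit 1:
16^1 ≡ 16
16^2 ≡ 19
16^3 ≡ 67
16^6 ≡ 65
16^13 ≡ 55
16^26 ≡ 23
16^39 ≡ 1
So ord_79(16) = 39.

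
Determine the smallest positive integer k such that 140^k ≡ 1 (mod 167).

166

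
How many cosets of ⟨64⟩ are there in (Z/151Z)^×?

30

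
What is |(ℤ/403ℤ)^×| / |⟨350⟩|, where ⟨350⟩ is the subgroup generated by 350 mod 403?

12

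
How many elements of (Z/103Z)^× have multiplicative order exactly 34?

φ(103) = 103 − 1 = 102 = 2 · 3 · 17.
(Z/103Z)^× is cyclic (|G| = 102); a cyclic group of order m has exactly φ(d) elements of each order d | m, and none otherwise.
34 = 2 · 17 divides 102, and φ(34) = 16.

16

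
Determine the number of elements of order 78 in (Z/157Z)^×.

24

φ(157) = 157 − 1 = 156 = 2^2 · 3 · 13.
In a cyclic group of order 156, there are φ(d) elements of order d for each divisor d of 156, and zero for non-divisors.
78 = 2 · 3 · 13 divides 156, and φ(78) = 24.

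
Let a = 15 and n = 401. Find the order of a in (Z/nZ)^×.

The order of 15 must divide φ(401) = 401 − 1 = 400 = 2^4 · 5^2.
Divisors of 400: 1, 2, 4, 5, 8, 10, 16, 20, 25, 40, 50, 80, 100, 200, 400.
Evaluate successive powers at the divisors of 400:
15^1 ≡ 15
15^2 ≡ 225
15^4 ≡ 99
15^5 ≡ 282
15^8 ≡ 177
15^10 ≡ 126
15^16 ≡ 51
15^20 ≡ 237
15^25 ≡ 268
15^40 ≡ 29
15^50 ≡ 45
15^80 ≡ 39
15^100 ≡ 20
15^200 ≡ 400
15^400 ≡ 1
Therefore the multiplicative order of 15 modulo 401 is 400.

400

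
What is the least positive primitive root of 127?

3

φ(127) = 127 − 1 = 126 = 2 · 3^2 · 7.
Test candidates g = 2, 3, … against the prime factors q ∈ {2, 3, 7} of φ(127): g is a generator iff g^(126/q) ≢ 1 for every such q.
g = 2: 2^63 ≡ 1 — hits 1, so not a primitive root.
g = 3: 3^63 ≡ 126; 3^42 ≡ 107; 3^18 ≡ 4 — none is 1, so 3 is a primitive root.
The smallest primitive root modulo 127 is 3.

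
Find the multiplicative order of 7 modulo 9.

3

The order of 7 must divide φ(9) = φ(3^2) = 3·(3−1) = 6 = 2 · 3.
Divisors of 6: 1, 2, 3, 6.
Check 7^d mod 9 for each divisor in increasing order:
7^1 ≡ 7 (mod 9)
7^2 ≡ 4 (mod 9)
7^3 ≡ 1 (mod 9) ✓
So ord_9(7) = 3.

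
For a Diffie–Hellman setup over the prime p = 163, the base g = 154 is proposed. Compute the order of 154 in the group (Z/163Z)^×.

The order of 154 must divide φ(163) = 163 − 1 = 162 = 2 · 3^4.
Divisors of 162: 1, 2, 3, 6, 9, 18, 27, 54, 81, 162.
Test each divisor d:
154^1 ≡ 154
154^2 ≡ 81
154^3 ≡ 86
154^6 ≡ 61
154^9 ≡ 30
154^18 ≡ 85
154^27 ≡ 105
154^54 ≡ 104
154^81 ≡ 162
154^162 ≡ 1
The smallest such exponent is 162, so the order of 154 is 162.

162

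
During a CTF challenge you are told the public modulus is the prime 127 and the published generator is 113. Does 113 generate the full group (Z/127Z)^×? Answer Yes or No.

φ(127) = 127 − 1 = 126 = 2 · 3^2 · 7.
Test 113^(126/q) mod 127 for each prime factor q of 126:
113^63 ≡ 1 (mod 127)  [q = 2: ≡ 1 ✗]
113^42 ≡ 107 (mod 127)  [q = 3: ≢ 1 ✓]
113^18 ≡ 8 (mod 127)  [q = 7: ≢ 1 ✓]
The check at q = 2 fails, so 113 generates a proper subgroup.

No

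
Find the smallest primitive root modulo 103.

5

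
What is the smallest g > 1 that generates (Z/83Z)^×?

2

φ(83) = 83 − 1 = 82 = 2 · 41.
g is a primitive root iff g^(82/q) ≢ 1 (mod 83) for each prime q ∈ {2, 41}.
g = 2: 2^41 ≡ 82; 2^2 ≡ 4 — none is 1, so 2 is a primitive root.
So 2 is the smallest generator of (Z/83Z)^×.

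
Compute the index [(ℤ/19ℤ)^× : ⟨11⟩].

6

ord(11) | φ(19) = 19 − 1 = 18 = 2 · 3^2.
Divisors of 18: 1, 2, 3, 6, 9, 18.
Test each divisor d:
11^1 ≡ 11 (mod 19)
11^2 ≡ 7 (mod 19)
11^3 ≡ 1 (mod 19) ✓
Thus |⟨11⟩| = ord(11) = 3.
The index is φ(19) / ord(11) = 18 / 3 = 6.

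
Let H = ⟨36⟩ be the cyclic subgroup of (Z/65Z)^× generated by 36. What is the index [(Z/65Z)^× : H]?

By Lagrange's theorem, ord_65(36) divides φ(65) = φ(5·13) = (5−1)·(13−1) = 4·12 = 48 = 2^4 · 3.
Divisors of 48: 1, 2, 3, 4, 6, 8, 12, 16, 24, 48.
Compute 36^d (mod 65) for the divisors d until we hit 1:
36^1 ≡ 36
36^2 ≡ 61
36^3 ≡ 51
36^4 ≡ 16
36^6 ≡ 1
Thus |⟨36⟩| = ord(36) = 6.
The index is φ(65) / ord(36) = 48 / 6 = 8.

8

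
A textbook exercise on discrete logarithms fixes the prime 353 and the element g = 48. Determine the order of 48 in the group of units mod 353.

The order of 48 must divide φ(353) = 353 − 1 = 352 = 2^5 · 11.
Divisors of 352: 1, 2, 4, 8, 11, 16, 22, 32, 44, 88, 176, 352.
Test each divisor d:
48^1 ≡ 48
48^2 ≡ 186
48^4 ≡ 2
48^8 ≡ 4
48^11 ≡ 59
48^16 ≡ 16
48^22 ≡ 304
48^32 ≡ 256
48^44 ≡ 283
48^88 ≡ 311
48^176 ≡ 352
48^352 ≡ 1
The smallest such exponent is 352, so the order of 48 is 352.

352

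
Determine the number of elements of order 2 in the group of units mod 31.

φ(31) = 31 − 1 = 30 = 2 · 3 · 5.
(Z/31Z)^× is cyclic (|G| = 30); a cyclic group of order m has exactly φ(d) elements of each order d | m, and none otherwise.
2 | 30, and φ(2) = 2 − 1 = 1.

1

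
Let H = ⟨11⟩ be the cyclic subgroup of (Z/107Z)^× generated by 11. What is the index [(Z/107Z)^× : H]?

2

ord(11) | φ(107) = 107 − 1 = 106 = 2 · 53.
Divisors of 106: 1, 2, 53, 106.
Evaluate successive powers at the divisors of 106:
11^1 ≡ 11
11^2 ≡ 14
11^53 ≡ 1
So ord_107(11) = 53, hence |⟨11⟩| = 53.
Index = |(Z/107Z)^×| / |⟨11⟩| = 106 / 53 = 2.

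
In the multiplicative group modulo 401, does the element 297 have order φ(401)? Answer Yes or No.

Yes

φ(401) = 401 − 1 = 400 = 2^4 · 5^2.
An element g generates (Z/401Z)^× iff g^(400/q) ≢ 1 (mod 401) for each prime q ∈ {2, 5}.
297^200 ≡ 400 (mod 401)  [q = 2: ≢ 1 ✓]
297^80 ≡ 372 (mod 401)  [q = 5: ≢ 1 ✓]
None equal 1, so ord_401(297) = 400: 297 is a primitive root.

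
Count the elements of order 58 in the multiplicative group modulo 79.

φ(79) = 79 − 1 = 78 = 2 · 3 · 13.
(Z/79Z)^× is cyclic (|G| = 78); a cyclic group of order m has exactly φ(d) elements of each order d | m, and none otherwise.
Here 78 is not a multiple of 58, so there are no elements of order 58.

0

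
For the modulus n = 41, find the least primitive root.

6

φ(41) = 41 − 1 = 40 = 2^3 · 5.
Test candidates g = 2, 3, … against the prime factors q ∈ {2, 5} of φ(41): g is a generator iff g^(40/q) ≢ 1 for every such q.
g = 2: 2^20 ≡ 1 — hits 1, so not a primitive root.
g = 3: 3^20 ≡ 40; 3^8 ≡ 1 — hits 1, so not a primitive root.
g = 4: 4^20 ≡ 1 — hits 1, so not a primitive root.
g = 5: 5^20 ≡ 1 — hits 1, so not a primitive root.
g = 6: 6^20 ≡ 40; 6^8 ≡ 10 — none is 1, so 6 is a primitive root.
Hence the least primitive root of 41 is 6.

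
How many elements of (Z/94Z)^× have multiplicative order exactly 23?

φ(94) = φ(2)·φ(47) = 1·46 = 46 = 2 · 23.
Since (Z/94Z)^× is cyclic of order 46, the number of elements of order d is φ(d) when d | 46 and 0 otherwise.
23 | 46, and φ(23) = 23 − 1 = 22.

22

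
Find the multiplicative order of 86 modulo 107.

53

ord(86) | φ(107) = 107 − 1 = 106 = 2 · 53.
Divisors of 106: 1, 2, 53, 106.
Compute 86^d (mod 107) for the divisors d until we hit 1:
86^1 ≡ 86 (mod 107)
86^2 ≡ 13 (mod 107)
86^53 ≡ 1 (mod 107) ✓
Therefore the multiplicative order of 86 modulo 107 is 53.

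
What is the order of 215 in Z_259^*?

ord(215) | φ(259) = φ(7·37) = (7−1)·(37−1) = 6·36 = 216 = 2^3 · 3^3.
Divisors of 216: 1, 2, 3, 4, 6, 8, 9, 12, 18, 24, 27, 36, 54, 72, 108, 216.
Evaluate successive powers at the divisors of 216:
215^1 ≡ 215
215^2 ≡ 123
215^3 ≡ 27
215^4 ≡ 107
215^6 ≡ 211
215^8 ≡ 53
215^9 ≡ 258
215^12 ≡ 232
215^18 ≡ 1
Hence ord(215) = 18.

18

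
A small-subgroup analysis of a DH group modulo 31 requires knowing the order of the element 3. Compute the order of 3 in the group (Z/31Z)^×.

30

The order of 3 must divide φ(31) = 31 − 1 = 30 = 2 · 3 · 5.
Divisors of 30: 1, 2, 3, 5, 6, 10, 15, 30.
Compute 3^d (mod 31) for the divisors d until we hit 1:
3^1 ≡ 3 (mod 31)
3^2 ≡ 9 (mod 31)
3^3 ≡ 27 (mod 31)
3^5 ≡ 26 (mod 31)
3^6 ≡ 16 (mod 31)
3^10 ≡ 25 (mod 31)
3^15 ≡ 30 (mod 31)
3^30 ≡ 1 (mod 31) ✓
So ord_31(3) = 30.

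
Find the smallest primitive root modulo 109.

φ(109) = 109 − 1 = 108 = 2^2 · 3^3.
Test candidates g = 2, 3, … against the prime factors q ∈ {2, 3} of φ(109): g is a generator iff g^(108/q) ≢ 1 for every such q.
g = 2: 2^54 ≡ 108; 2^36 ≡ 1 — hits 1, so not a primitive root.
g = 3: 3^54 ≡ 1 — hits 1, so not a primitive root.
g = 4: 4^54 ≡ 1 — hits 1, so not a primitive root.
g = 5: 5^54 ≡ 1 — hits 1, so not a primitive root.
g = 6: 6^54 ≡ 108; 6^36 ≡ 63 — none is 1, so 6 is a primitive root.
So 6 is the smallest generator of (Z/109Z)^×.

6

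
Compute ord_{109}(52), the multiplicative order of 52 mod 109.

ord(52) | φ(109) = 109 − 1 = 108 = 2^2 · 3^3.
Divisors of 108: 1, 2, 3, 4, 6, 9, 12, 18, 27, 36, 54, 108.
Check 52^d mod 109 for each divisor in increasing order:
52^1 ≡ 52 (mod 109)
52^2 ≡ 88 (mod 109)
52^3 ≡ 107 (mod 109)
52^4 ≡ 5 (mod 109)
52^6 ≡ 4 (mod 109)
52^9 ≡ 101 (mod 109)
52^12 ≡ 16 (mod 109)
52^18 ≡ 64 (mod 109)
52^27 ≡ 33 (mod 109)
52^36 ≡ 63 (mod 109)
52^54 ≡ 108 (mod 109)
52^108 ≡ 1 (mod 109) ✓
Therefore the multiplicative order of 52 modulo 109 is 108.

108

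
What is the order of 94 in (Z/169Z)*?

ord(94) | φ(169) = φ(13^2) = 13·(13−1) = 156 = 2^2 · 3 · 13.
Divisors of 156: 1, 2, 3, 4, 6, 12, 13, 26, 39, 52, 78, 156.
Test each divisor d:
94^1 ≡ 94
94^2 ≡ 48
94^3 ≡ 118
94^4 ≡ 107
94^6 ≡ 66
94^12 ≡ 131
94^13 ≡ 146
94^26 ≡ 22
94^39 ≡ 1
Hence ord(94) = 39.

39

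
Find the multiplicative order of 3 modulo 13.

3

ord(3) | φ(13) = 13 − 1 = 12 = 2^2 · 3.
Divisors of 12: 1, 2, 3, 4, 6, 12.
Check 3^d mod 13 for each divisor in increasing order:
3^1 ≡ 3 (mod 13)
3^2 ≡ 9 (mod 13)
3^3 ≡ 1 (mod 13) ✓
Therefore the multiplicative order of 3 modulo 13 is 3.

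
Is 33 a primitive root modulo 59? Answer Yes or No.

Yes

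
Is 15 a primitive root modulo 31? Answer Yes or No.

φ(31) = 31 − 1 = 30 = 2 · 3 · 5.
15 is a primitive root mod 31 iff 15^(φ(31)/q) ≢ 1 for every prime q | φ(31), i.e. q ∈ {2, 3, 5}.
15^15 ≡ 30 (mod 31)  [q = 2: ≢ 1 ✓]
15^10 ≡ 1 (mod 31)  [q = 3: ≡ 1 ✗]
15^6 ≡ 16 (mod 31)  [q = 5: ≢ 1 ✓]
15^10 ≡ 1 shows ord(15) | 10, strictly less than φ(31); not a primitive root.

No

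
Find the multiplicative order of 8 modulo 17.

8

ord(8) | φ(17) = 17 − 1 = 16 = 2^4.
Divisors of 16: 1, 2, 4, 8, 16.
Compute 8^d (mod 17) for the divisors d until we hit 1:
8^1 ≡ 8
8^2 ≡ 13
8^4 ≡ 16
8^8 ≡ 1
Hence ord(8) = 8.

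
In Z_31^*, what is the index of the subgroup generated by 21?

By Lagrange's theorem, ord_31(21) divides φ(31) = 31 − 1 = 30 = 2 · 3 · 5.
Divisors of 30: 1, 2, 3, 5, 6, 10, 15, 30.
Check 21^d mod 31 for each divisor in increasing order:
21^1 ≡ 21
21^2 ≡ 7
21^3 ≡ 23
21^5 ≡ 6
21^6 ≡ 2
21^10 ≡ 5
21^15 ≡ 30
21^30 ≡ 1
Thus |⟨21⟩| = ord(21) = 30.
Index = |(Z/31Z)^×| / |⟨21⟩| = 30 / 30 = 1.

1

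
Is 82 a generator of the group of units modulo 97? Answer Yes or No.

Yes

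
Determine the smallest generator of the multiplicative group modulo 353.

3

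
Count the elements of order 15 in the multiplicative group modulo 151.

8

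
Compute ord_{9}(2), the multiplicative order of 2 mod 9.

Since 2 ∈ (Z/9Z)^×, its order divides φ(9) = φ(3^2) = 3·(3−1) = 6 = 2 · 3.
Divisors of 6: 1, 2, 3, 6.
Test each divisor d:
2^1 ≡ 2 (mod 9)
2^2 ≡ 4 (mod 9)
2^3 ≡ 8 (mod 9)
2^6 ≡ 1 (mod 9) ✓
The smallest such exponent is 6, so the order of 2 is 6.

6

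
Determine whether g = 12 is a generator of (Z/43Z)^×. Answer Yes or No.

φ(43) = 43 − 1 = 42 = 2 · 3 · 7.
12 is a primitive root mod 43 iff 12^(φ(43)/q) ≢ 1 for every prime q | φ(43), i.e. q ∈ {2, 3, 7}.
12^21 ≡ 42 (mod 43)  [q = 2: ≢ 1 ✓]
12^14 ≡ 36 (mod 43)  [q = 3: ≢ 1 ✓]
12^6 ≡ 21 (mod 43)  [q = 7: ≢ 1 ✓]
None equal 1, so ord_43(12) = 42: 12 is a primitive root.

Yes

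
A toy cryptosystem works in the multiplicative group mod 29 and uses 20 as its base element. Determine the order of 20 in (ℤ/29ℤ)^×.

7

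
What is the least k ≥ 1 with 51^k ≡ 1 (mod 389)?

388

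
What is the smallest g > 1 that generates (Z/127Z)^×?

3

φ(127) = 127 − 1 = 126 = 2 · 3^2 · 7.
g is a primitive root iff g^(126/q) ≢ 1 (mod 127) for each prime q ∈ {2, 3, 7}.
g = 2: 2^63 ≡ 1 — hits 1, so not a primitive root.
g = 3: 3^63 ≡ 126; 3^42 ≡ 107; 3^18 ≡ 4 — none is 1, so 3 is a primitive root.
So 3 is the smallest generator of (Z/127Z)^×.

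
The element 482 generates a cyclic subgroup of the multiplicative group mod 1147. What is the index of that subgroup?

36

Since 482 ∈ (Z/1147Z)^×, its order divides φ(1147) = φ(31·37) = (31−1)·(37−1) = 30·36 = 1080 = 2^3 · 3^3 · 5.
Divisors of 1080: 1, 2, 3, 4, 5, 6, 8, 9, 10, 12, 15, 18, 20, 24, 27, 30, 36, 40, 45, 54, 60, 72, 90, 108, 120, 135, 180, 216, 270, 360, 540, 1080.
Check 482^d mod 1147 for each divisor in increasing order:
482^1 ≡ 482 (mod 1147)
482^2 ≡ 630 (mod 1147)
482^3 ≡ 852 (mod 1147)
482^4 ≡ 38 (mod 1147)
482^5 ≡ 1111 (mod 1147)
482^6 ≡ 1000 (mod 1147)
482^8 ≡ 297 (mod 1147)
482^9 ≡ 926 (mod 1147)
482^10 ≡ 149 (mod 1147)
482^12 ≡ 963 (mod 1147)
482^15 ≡ 371 (mod 1147)
482^18 ≡ 667 (mod 1147)
482^20 ≡ 408 (mod 1147)
482^24 ≡ 593 (mod 1147)
482^27 ≡ 556 (mod 1147)
482^30 ≡ 1 (mod 1147) ✓
So ord_1147(482) = 30, hence |⟨482⟩| = 30.
The index is φ(1147) / ord(482) = 1080 / 30 = 36.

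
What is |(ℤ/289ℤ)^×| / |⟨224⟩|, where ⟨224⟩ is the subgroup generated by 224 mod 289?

17

By Lagrange's theorem, ord_289(224) divides φ(289) = φ(17^2) = 17·(17−1) = 272 = 2^4 · 17.
Divisors of 272: 1, 2, 4, 8, 16, 17, 34, 68, 136, 272.
Evaluate successive powers at the divisors of 272:
224^1 ≡ 224
224^2 ≡ 179
224^4 ≡ 251
224^8 ≡ 288
224^16 ≡ 1
Thus |⟨224⟩| = ord(224) = 16.
[(Z/289Z)^× : ⟨224⟩] = 272/16 = 17.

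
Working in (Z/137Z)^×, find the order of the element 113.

136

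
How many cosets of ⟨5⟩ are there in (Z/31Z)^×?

10

The order of 5 must divide φ(31) = 31 − 1 = 30 = 2 · 3 · 5.
Divisors of 30: 1, 2, 3, 5, 6, 10, 15, 30.
Compute 5^d (mod 31) for the divisors d until we hit 1:
5^1 ≡ 5 (mod 31)
5^2 ≡ 25 (mod 31)
5^3 ≡ 1 (mod 31) ✓
So ord_31(5) = 3, hence |⟨5⟩| = 3.
Index = |(Z/31Z)^×| / |⟨5⟩| = 30 / 3 = 10.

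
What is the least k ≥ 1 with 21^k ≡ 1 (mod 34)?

ord(21) | φ(34) = φ(2)·φ(17) = 1·16 = 16 = 2^4.
Divisors of 16: 1, 2, 4, 8, 16.
Test each divisor d:
21^1 ≡ 21
21^2 ≡ 33
21^4 ≡ 1
Therefore the multiplicative order of 21 modulo 34 is 4.

4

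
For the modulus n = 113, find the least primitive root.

3

φ(113) = 113 − 1 = 112 = 2^4 · 7.
g is a primitive root iff g^(112/q) ≢ 1 (mod 113) for each prime q ∈ {2, 7}.
g = 2: 2^56 ≡ 1 — hits 1, so not a primitive root.
g = 3: 3^56 ≡ 112; 3^16 ≡ 49 — none is 1, so 3 is a primitive root.
So 3 is the smallest generator of (Z/113Z)^×.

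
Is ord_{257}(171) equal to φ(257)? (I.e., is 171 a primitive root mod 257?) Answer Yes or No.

φ(257) = 257 − 1 = 256 = 2^8.
An element g generates (Z/257Z)^× iff g^(256/q) ≢ 1 (mod 257) for each prime q ∈ {2}.
171^128 ≡ 256 (mod 257)  [q = 2: ≢ 1 ✓]
None equal 1, so ord_257(171) = 256: 171 is a primitive root.

Yes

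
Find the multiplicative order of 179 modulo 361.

114

Since 179 ∈ (Z/361Z)^×, its order divides φ(361) = φ(19^2) = 19·(19−1) = 342 = 2 · 3^2 · 19.
Divisors of 342: 1, 2, 3, 6, 9, 18, 19, 38, 57, 114, 171, 342.
Evaluate successive powers at the divisors of 342:
179^1 ≡ 179 (mod 361)
179^2 ≡ 273 (mod 361)
179^3 ≡ 132 (mod 361)
179^6 ≡ 96 (mod 361)
179^9 ≡ 37 (mod 361)
179^18 ≡ 286 (mod 361)
179^19 ≡ 293 (mod 361)
179^38 ≡ 292 (mod 361)
179^57 ≡ 360 (mod 361)
179^114 ≡ 1 (mod 361) ✓
The smallest such exponent is 114, so the order of 179 is 114.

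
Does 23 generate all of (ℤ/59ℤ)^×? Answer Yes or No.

φ(59) = 59 − 1 = 58 = 2 · 29.
An element g generates (Z/59Z)^× iff g^(58/q) ≢ 1 (mod 59) for each prime q ∈ {2, 29}.
23^29 ≡ 58 (mod 59)  [q = 2: ≢ 1 ✓]
23^2 ≡ 57 (mod 59)  [q = 29: ≢ 1 ✓]
All checks pass, so 23 has order 58 and is a primitive root modulo 59.

Yes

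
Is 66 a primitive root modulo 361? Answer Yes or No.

φ(361) = φ(19^2) = 19·(19−1) = 342 = 2 · 3^2 · 19.
Test 66^(342/q) mod 361 for each prime factor q of 342:
66^171 ≡ 1 (mod 361)  [q = 2: ≡ 1 ✗]
66^114 ≡ 68 (mod 361)  [q = 3: ≢ 1 ✓]
66^18 ≡ 77 (mod 361)  [q = 19: ≢ 1 ✓]
66^171 ≡ 1 shows ord(66) | 171, strictly less than φ(361); not a primitive root.

No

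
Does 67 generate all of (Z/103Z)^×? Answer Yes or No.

Yes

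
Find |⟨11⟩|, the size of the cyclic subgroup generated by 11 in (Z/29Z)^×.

28

ord(11) | φ(29) = 29 − 1 = 28 = 2^2 · 7.
Divisors of 28: 1, 2, 4, 7, 14, 28.
Evaluate successive powers at the divisors of 28:
11^1 ≡ 11
11^2 ≡ 5
11^4 ≡ 25
11^7 ≡ 12
11^14 ≡ 28
11^28 ≡ 1
So ord_29(11) = 28.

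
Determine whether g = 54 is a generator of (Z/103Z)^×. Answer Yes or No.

Yes

φ(103) = 103 − 1 = 102 = 2 · 3 · 17.
An element g generates (Z/103Z)^× iff g^(102/q) ≢ 1 (mod 103) for each prime q ∈ {2, 3, 17}.
54^51 ≡ 102 (mod 103)  [q = 2: ≢ 1 ✓]
54^34 ≡ 46 (mod 103)  [q = 3: ≢ 1 ✓]
54^6 ≡ 14 (mod 103)  [q = 17: ≢ 1 ✓]
Every test exponent gives a nontrivial residue, hence 54 generates the full group.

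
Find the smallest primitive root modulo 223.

φ(223) = 223 − 1 = 222 = 2 · 3 · 37.
Test candidates g = 2, 3, … against the prime factors q ∈ {2, 3, 37} of φ(223): g is a generator iff g^(222/q) ≢ 1 for every such q.
g = 2: 2^111 ≡ 1 — hits 1, so not a primitive root.
g = 3: 3^111 ≡ 222; 3^74 ≡ 183; 3^6 ≡ 60 — none is 1, so 3 is a primitive root.
The smallest primitive root modulo 223 is 3.

3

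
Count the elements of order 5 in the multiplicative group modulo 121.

4

φ(121) = φ(11^2) = 11·(11−1) = 110 = 2 · 5 · 11.
Since (Z/121Z)^× is cyclic of order 110, the number of elements of order d is φ(d) when d | 110 and 0 otherwise.
5 | 110, and φ(5) = 5 − 1 = 4.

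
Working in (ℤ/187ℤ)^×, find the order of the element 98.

4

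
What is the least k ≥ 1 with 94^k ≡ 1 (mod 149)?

By Lagrange's theorem, ord_149(94) divides φ(149) = 149 − 1 = 148 = 2^2 · 37.
Divisors of 148: 1, 2, 4, 37, 74, 148.
Evaluate successive powers at the divisors of 148:
94^1 ≡ 94 (mod 149)
94^2 ≡ 45 (mod 149)
94^4 ≡ 88 (mod 149)
94^37 ≡ 44 (mod 149)
94^74 ≡ 148 (mod 149)
94^148 ≡ 1 (mod 149) ✓
Hence ord(94) = 148.

148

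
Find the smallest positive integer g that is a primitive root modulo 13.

φ(13) = 13 − 1 = 12 = 2^2 · 3.
g is a primitive root iff g^(12/q) ≢ 1 (mod 13) for each prime q ∈ {2, 3}.
g = 2: 2^6 ≡ 12; 2^4 ≡ 3 — none is 1, so 2 is a primitive root.
The smallest primitive root modulo 13 is 2.

2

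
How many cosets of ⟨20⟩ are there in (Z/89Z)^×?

2

Since 20 ∈ (Z/89Z)^×, its order divides φ(89) = 89 − 1 = 88 = 2^3 · 11.
Divisors of 88: 1, 2, 4, 8, 11, 22, 44, 88.
Evaluate successive powers at the divisors of 88:
20^1 ≡ 20
20^2 ≡ 44
20^4 ≡ 67
20^8 ≡ 39
20^11 ≡ 55
20^22 ≡ 88
20^44 ≡ 1
So ord_89(20) = 44, hence |⟨20⟩| = 44.
[(Z/89Z)^× : ⟨20⟩] = 88/44 = 2.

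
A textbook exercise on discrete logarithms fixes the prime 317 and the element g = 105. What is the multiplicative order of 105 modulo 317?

158

ord(105) | φ(317) = 317 − 1 = 316 = 2^2 · 79.
Divisors of 316: 1, 2, 4, 79, 158, 316.
Evaluate successive powers at the divisors of 316:
105^1 ≡ 105 (mod 317)
105^2 ≡ 247 (mod 317)
105^4 ≡ 145 (mod 317)
105^79 ≡ 316 (mod 317)
105^158 ≡ 1 (mod 317) ✓
Therefore the multiplicative order of 105 modulo 317 is 158.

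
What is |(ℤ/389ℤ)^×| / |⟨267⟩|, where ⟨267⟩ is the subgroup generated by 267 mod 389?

2

The order of 267 must divide φ(389) = 389 − 1 = 388 = 2^2 · 97.
Divisors of 388: 1, 2, 4, 97, 194, 388.
Evaluate successive powers at the divisors of 388:
267^1 ≡ 267
267^2 ≡ 102
267^4 ≡ 290
267^97 ≡ 388
267^194 ≡ 1
Thus |⟨267⟩| = ord(267) = 194.
Index = |(Z/389Z)^×| / |⟨267⟩| = 388 / 194 = 2.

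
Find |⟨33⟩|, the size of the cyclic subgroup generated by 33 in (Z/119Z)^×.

6

Since 33 ∈ (Z/119Z)^×, its order divides φ(119) = φ(7·17) = (7−1)·(17−1) = 6·16 = 96 = 2^5 · 3.
Divisors of 96: 1, 2, 3, 4, 6, 8, 12, 16, 24, 32, 48, 96.
Test each divisor d:
33^1 ≡ 33 (mod 119)
33^2 ≡ 18 (mod 119)
33^3 ≡ 118 (mod 119)
33^4 ≡ 86 (mod 119)
33^6 ≡ 1 (mod 119) ✓
The smallest such exponent is 6, so the order of 33 is 6.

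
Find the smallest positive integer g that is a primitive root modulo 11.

2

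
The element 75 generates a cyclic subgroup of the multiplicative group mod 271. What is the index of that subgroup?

1

By Lagrange's theorem, ord_271(75) divides φ(271) = 271 − 1 = 270 = 2 · 3^3 · 5.
Divisors of 270: 1, 2, 3, 5, 6, 9, 10, 15, 18, 27, 30, 45, 54, 90, 135, 270.
Test each divisor d:
75^1 ≡ 75 (mod 271)
75^2 ≡ 205 (mod 271)
75^3 ≡ 199 (mod 271)
75^5 ≡ 145 (mod 271)
75^6 ≡ 35 (mod 271)
75^9 ≡ 190 (mod 271)
75^10 ≡ 158 (mod 271)
75^15 ≡ 146 (mod 271)
75^18 ≡ 57 (mod 271)
75^27 ≡ 261 (mod 271)
75^30 ≡ 178 (mod 271)
75^45 ≡ 243 (mod 271)
75^54 ≡ 100 (mod 271)
75^90 ≡ 242 (mod 271)
75^135 ≡ 270 (mod 271)
75^270 ≡ 1 (mod 271) ✓
Thus |⟨75⟩| = ord(75) = 270.
[(Z/271Z)^× : ⟨75⟩] = 270/270 = 1.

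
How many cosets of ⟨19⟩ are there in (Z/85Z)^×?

ord(19) | φ(85) = φ(5·17) = (5−1)·(17−1) = 4·16 = 64 = 2^6.
Divisors of 64: 1, 2, 4, 8, 16, 32, 64.
Evaluate successive powers at the divisors of 64:
19^1 ≡ 19 (mod 85)
19^2 ≡ 21 (mod 85)
19^4 ≡ 16 (mod 85)
19^8 ≡ 1 (mod 85) ✓
The order of 19 is 8, so the subgroup it generates has 8 elements.
[(Z/85Z)^× : ⟨19⟩] = 64/8 = 8.

8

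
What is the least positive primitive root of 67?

2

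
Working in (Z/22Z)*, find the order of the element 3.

5

ord(3) | φ(22) = φ(2)·φ(11) = 1·10 = 10 = 2 · 5.
Divisors of 10: 1, 2, 5, 10.
Evaluate successive powers at the divisors of 10:
3^1 ≡ 3
3^2 ≡ 9
3^5 ≡ 1
Hence ord(3) = 5.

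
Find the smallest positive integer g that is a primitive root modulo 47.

φ(47) = 47 − 1 = 46 = 2 · 23.
Test candidates g = 2, 3, … against the prime factors q ∈ {2, 23} of φ(47): g is a generator iff g^(46/q) ≢ 1 for every such q.
g = 2: 2^23 ≡ 1 — hits 1, so not a primitive root.
g = 3: 3^23 ≡ 1 — hits 1, so not a primitive root.
g = 4: 4^23 ≡ 1 — hits 1, so not a primitive root.
g = 5: 5^23 ≡ 46; 5^2 ≡ 25 — none is 1, so 5 is a primitive root.
So 5 is the smallest generator of (Z/47Z)^×.

5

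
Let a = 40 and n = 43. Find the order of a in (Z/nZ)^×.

Since 40 ∈ (Z/43Z)^×, its order divides φ(43) = 43 − 1 = 42 = 2 · 3 · 7.
Divisors of 42: 1, 2, 3, 6, 7, 14, 21, 42.
Check 40^d mod 43 for each divisor in increasing order:
40^1 ≡ 40 (mod 43)
40^2 ≡ 9 (mod 43)
40^3 ≡ 16 (mod 43)
40^6 ≡ 41 (mod 43)
40^7 ≡ 6 (mod 43)
40^14 ≡ 36 (mod 43)
40^21 ≡ 1 (mod 43) ✓
So ord_43(40) = 21.

21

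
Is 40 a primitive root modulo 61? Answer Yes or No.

No

φ(61) = 61 − 1 = 60 = 2^2 · 3 · 5.
An element g generates (Z/61Z)^× iff g^(60/q) ≢ 1 (mod 61) for each prime q ∈ {2, 3, 5}.
40^30 ≡ 60 (mod 61)  [q = 2: ≢ 1 ✓]
40^20 ≡ 47 (mod 61)  [q = 3: ≢ 1 ✓]
40^12 ≡ 1 (mod 61)  [q = 5: ≡ 1 ✗]
The check at q = 5 fails, so 40 generates a proper subgroup.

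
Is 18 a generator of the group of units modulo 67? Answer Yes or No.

Yes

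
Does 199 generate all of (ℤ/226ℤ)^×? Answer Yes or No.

φ(226) = φ(2)·φ(113) = 1·112 = 112 = 2^4 · 7.
199 is a primitive root mod 226 iff 199^(φ(226)/q) ≢ 1 for every prime q | φ(226), i.e. q ∈ {2, 7}.
199^56 ≡ 225 (mod 226)  [q = 2: ≢ 1 ✓]
199^16 ≡ 129 (mod 226)  [q = 7: ≢ 1 ✓]
Every test exponent gives a nontrivial residue, hence 199 generates the full group.

Yes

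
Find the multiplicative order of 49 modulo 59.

29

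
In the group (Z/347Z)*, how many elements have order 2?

1

φ(347) = 347 − 1 = 346 = 2 · 173.
In a cyclic group of order 346, there are φ(d) elements of order d for each divisor d of 346, and zero for non-divisors.
2 | 346, and φ(2) = 2 − 1 = 1.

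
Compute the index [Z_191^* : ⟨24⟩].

ord(24) | φ(191) = 191 − 1 = 190 = 2 · 5 · 19.
Divisors of 190: 1, 2, 5, 10, 19, 38, 95, 190.
Compute 24^d (mod 191) for the divisors d until we hit 1:
24^1 ≡ 24
24^2 ≡ 3
24^5 ≡ 25
24^10 ≡ 52
24^19 ≡ 49
24^38 ≡ 109
24^95 ≡ 1
The order of 24 is 95, so the subgroup it generates has 95 elements.
[(Z/191Z)^× : ⟨24⟩] = 190/95 = 2.

2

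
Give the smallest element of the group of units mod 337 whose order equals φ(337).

10

φ(337) = 337 − 1 = 336 = 2^4 · 3 · 7.
Test candidates g = 2, 3, … against the prime factors q ∈ {2, 3, 7} of φ(337): g is a generator iff g^(336/q) ≢ 1 for every such q.
g = 2: 2^168 ≡ 1 — hits 1, so not a primitive root.
g = 3: 3^168 ≡ 1 — hits 1, so not a primitive root.
g = 4: 4^168 ≡ 1 — hits 1, so not a primitive root.
g = 5: 5^168 ≡ 336; 5^112 ≡ 1 — hits 1, so not a primitive root.
g = 6: 6^168 ≡ 1 — hits 1, so not a primitive root.
g = 7: 7^168 ≡ 1 — hits 1, so not a primitive root.
g = 8: 8^168 ≡ 1 — hits 1, so not a primitive root.
g = 9: 9^168 ≡ 1 — hits 1, so not a primitive root.
g = 10: 10^168 ≡ 336; 10^112 ≡ 128; 10^48 ≡ 175 — none is 1, so 10 is a primitive root.
So 10 is the smallest generator of (Z/337Z)^×.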